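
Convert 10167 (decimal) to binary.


Divide by 2 repeatedly:
10167 ÷ 2 = 5083 remainder 1
5083 ÷ 2 = 2541 remainder 1
2541 ÷ 2 = 1270 remainder 1
1270 ÷ 2 = 635 remainder 0
635 ÷ 2 = 317 remainder 1
317 ÷ 2 = 158 remainder 1
158 ÷ 2 = 79 remainder 0
79 ÷ 2 = 39 remainder 1
39 ÷ 2 = 19 remainder 1
19 ÷ 2 = 9 remainder 1
9 ÷ 2 = 4 remainder 1
4 ÷ 2 = 2 remainder 0
2 ÷ 2 = 1 remainder 0
1 ÷ 2 = 0 remainder 1
Reading remainders bottom-up:
= 10011110110111


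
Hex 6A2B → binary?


Each hex digit → 4 binary bits:
  6 = 0110
  A = 1010
  2 = 0010
  B = 1011
Concatenate: 0110 1010 0010 1011
= 0110101000101011


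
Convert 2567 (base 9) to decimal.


Positional values (base 9):
  7 × 9^0 = 7 × 1 = 7
  6 × 9^1 = 6 × 9 = 54
  5 × 9^2 = 5 × 81 = 405
  2 × 9^3 = 2 × 729 = 1458
Sum = 7 + 54 + 405 + 1458
= 1924


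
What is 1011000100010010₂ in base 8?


Group into 3-bit groups: 001011000100010010
  001 = 1
  011 = 3
  000 = 0
  100 = 4
  010 = 2
  010 = 2
= 0o130422


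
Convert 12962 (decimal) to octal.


Divide by 8 repeatedly:
12962 ÷ 8 = 1620 remainder 2
1620 ÷ 8 = 202 remainder 4
202 ÷ 8 = 25 remainder 2
25 ÷ 8 = 3 remainder 1
3 ÷ 8 = 0 remainder 3
Reading remainders bottom-up:
= 0o31242


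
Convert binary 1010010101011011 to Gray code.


Binary: 1010010101011011
Gray code: G = B XOR (B >> 1)
B >> 1 = 0101001010101101
1010010101011011 XOR 0101001010101101:
  1 XOR 0 = 1
  0 XOR 1 = 1
  1 XOR 0 = 1
  0 XOR 1 = 1
  0 XOR 0 = 0
  1 XOR 0 = 1
  0 XOR 1 = 1
  1 XOR 0 = 1
  0 XOR 1 = 1
  1 XOR 0 = 1
  0 XOR 1 = 1
  1 XOR 0 = 1
  1 XOR 1 = 0
  0 XOR 1 = 1
  1 XOR 0 = 1
  1 XOR 1 = 0
= 1111011111110110


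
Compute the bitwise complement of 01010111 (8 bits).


Original: 01010111
Invert all bits:
  bit 0: 0 → 1
  bit 1: 1 → 0
  bit 2: 0 → 1
  bit 3: 1 → 0
  bit 4: 0 → 1
  bit 5: 1 → 0
  bit 6: 1 → 0
  bit 7: 1 → 0
= 10101000


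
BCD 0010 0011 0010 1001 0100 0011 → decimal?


Each 4-bit group → digit:
  0010 → 2
  0011 → 3
  0010 → 2
  1001 → 9
  0100 → 4
  0011 → 3
= 232943


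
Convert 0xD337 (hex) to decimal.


Positional values:
Position 0: 7 × 16^0 = 7 × 1 = 7
Position 1: 3 × 16^1 = 3 × 16 = 48
Position 2: 3 × 16^2 = 3 × 256 = 768
Position 3: D × 16^3 = 13 × 4096 = 53248
Sum = 7 + 48 + 768 + 53248
= 54071


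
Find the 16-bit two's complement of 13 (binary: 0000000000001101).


Original: 0000000000001101
Step 1 - Invert all bits: 1111111111110010
Step 2 - Add 1: 1111111111110010 + 1
= 1111111111110011 (represents -13)


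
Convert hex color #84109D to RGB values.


Hex: #84109D
R = 84₁₆ = 132
G = 10₁₆ = 16
B = 9D₁₆ = 157
= RGB(132, 16, 157)


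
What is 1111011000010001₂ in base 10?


Positional values:
Bit 0: 1 × 2^0 = 1
Bit 4: 1 × 2^4 = 16
Bit 9: 1 × 2^9 = 512
Bit 10: 1 × 2^10 = 1024
Bit 12: 1 × 2^12 = 4096
Bit 13: 1 × 2^13 = 8192
Bit 14: 1 × 2^14 = 16384
Bit 15: 1 × 2^15 = 32768
Sum = 1 + 16 + 512 + 1024 + 4096 + 8192 + 16384 + 32768
= 62993


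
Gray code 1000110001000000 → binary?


Gray code: 1000110001000000
MSB stays the same: 1
Each subsequent bit = prev_binary XOR current_gray:
  B[1] = 1 XOR 0 = 1
  B[2] = 1 XOR 0 = 1
  B[3] = 1 XOR 0 = 1
  B[4] = 1 XOR 1 = 0
  B[5] = 0 XOR 1 = 1
  B[6] = 1 XOR 0 = 1
  B[7] = 1 XOR 0 = 1
  B[8] = 1 XOR 0 = 1
  B[9] = 1 XOR 1 = 0
  B[10] = 0 XOR 0 = 0
  B[11] = 0 XOR 0 = 0
  B[12] = 0 XOR 0 = 0
  B[13] = 0 XOR 0 = 0
  B[14] = 0 XOR 0 = 0
  B[15] = 0 XOR 0 = 0
= 1111011110000000 (63360 decimal)


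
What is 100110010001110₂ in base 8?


Group into 3-bit groups: 100110010001110
  100 = 4
  110 = 6
  010 = 2
  001 = 1
  110 = 6
= 0o46216


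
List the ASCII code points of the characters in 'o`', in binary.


String: 'o`'  (2 characters)
Per-character ASCII lookup:
  'o': lowercase starts at 97: 'o' = 97 + 14 = 111 → 1101111
  '`': special character: '`' = 96 → 1100000
= 1101111 1100000


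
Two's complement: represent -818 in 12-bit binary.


Original: 001100110010
Step 1 - Invert all bits: 110011001101
Step 2 - Add 1: 110011001101 + 1
= 110011001110 (represents -818)


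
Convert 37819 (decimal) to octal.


Divide by 8 repeatedly:
37819 ÷ 8 = 4727 remainder 3
4727 ÷ 8 = 590 remainder 7
590 ÷ 8 = 73 remainder 6
73 ÷ 8 = 9 remainder 1
9 ÷ 8 = 1 remainder 1
1 ÷ 8 = 0 remainder 1
Reading remainders bottom-up:
= 0o111673


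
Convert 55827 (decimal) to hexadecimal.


Divide by 16 repeatedly:
55827 ÷ 16 = 3489 remainder 3 (3)
3489 ÷ 16 = 218 remainder 1 (1)
218 ÷ 16 = 13 remainder 10 (A)
13 ÷ 16 = 0 remainder 13 (D)
Reading remainders bottom-up:
= 0xDA13


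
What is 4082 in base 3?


Divide by 3 repeatedly:
4082 ÷ 3 = 1360 remainder 2
1360 ÷ 3 = 453 remainder 1
453 ÷ 3 = 151 remainder 0
151 ÷ 3 = 50 remainder 1
50 ÷ 3 = 16 remainder 2
16 ÷ 3 = 5 remainder 1
5 ÷ 3 = 1 remainder 2
1 ÷ 3 = 0 remainder 1
Reading remainders bottom-up:
= 12121012


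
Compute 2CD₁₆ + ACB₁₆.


Align and add column by column (LSB to MSB, each column mod 16 with carry):
  02CD
+ 0ACB
  ----
  col 0: D(13) + B(11) + 0 (carry in) = 24 → 8(8), carry out 1
  col 1: C(12) + C(12) + 1 (carry in) = 25 → 9(9), carry out 1
  col 2: 2(2) + A(10) + 1 (carry in) = 13 → D(13), carry out 0
  col 3: 0(0) + 0(0) + 0 (carry in) = 0 → 0(0), carry out 0
Reading digits MSB→LSB: 0D98
Strip leading zeros: D98
= 0xD98


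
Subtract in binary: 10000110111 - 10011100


Align and subtract column by column (LSB to MSB, borrowing when needed):
  10000110111
- 00010011100
  -----------
  col 0: (1 - 0 borrow-in) - 0 → 1 - 0 = 1, borrow out 0
  col 1: (1 - 0 borrow-in) - 0 → 1 - 0 = 1, borrow out 0
  col 2: (1 - 0 borrow-in) - 1 → 1 - 1 = 0, borrow out 0
  col 3: (0 - 0 borrow-in) - 1 → borrow from next column: (0+2) - 1 = 1, borrow out 1
  col 4: (1 - 1 borrow-in) - 1 → borrow from next column: (0+2) - 1 = 1, borrow out 1
  col 5: (1 - 1 borrow-in) - 0 → 0 - 0 = 0, borrow out 0
  col 6: (0 - 0 borrow-in) - 0 → 0 - 0 = 0, borrow out 0
  col 7: (0 - 0 borrow-in) - 1 → borrow from next column: (0+2) - 1 = 1, borrow out 1
  col 8: (0 - 1 borrow-in) - 0 → borrow from next column: (-1+2) - 0 = 1, borrow out 1
  col 9: (0 - 1 borrow-in) - 0 → borrow from next column: (-1+2) - 0 = 1, borrow out 1
  col 10: (1 - 1 borrow-in) - 0 → 0 - 0 = 0, borrow out 0
Reading bits MSB→LSB: 01110011011
Strip leading zeros: 1110011011
= 1110011011


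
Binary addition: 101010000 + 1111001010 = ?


Align and add column by column (LSB to MSB, carry propagating):
  00101010000
+ 01111001010
  -----------
  col 0: 0 + 0 + 0 (carry in) = 0 → bit 0, carry out 0
  col 1: 0 + 1 + 0 (carry in) = 1 → bit 1, carry out 0
  col 2: 0 + 0 + 0 (carry in) = 0 → bit 0, carry out 0
  col 3: 0 + 1 + 0 (carry in) = 1 → bit 1, carry out 0
  col 4: 1 + 0 + 0 (carry in) = 1 → bit 1, carry out 0
  col 5: 0 + 0 + 0 (carry in) = 0 → bit 0, carry out 0
  col 6: 1 + 1 + 0 (carry in) = 2 → bit 0, carry out 1
  col 7: 0 + 1 + 1 (carry in) = 2 → bit 0, carry out 1
  col 8: 1 + 1 + 1 (carry in) = 3 → bit 1, carry out 1
  col 9: 0 + 1 + 1 (carry in) = 2 → bit 0, carry out 1
  col 10: 0 + 0 + 1 (carry in) = 1 → bit 1, carry out 0
Reading bits MSB→LSB: 10100011010
Strip leading zeros: 10100011010
= 10100011010


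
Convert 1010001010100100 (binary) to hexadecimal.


Group into 4-bit nibbles: 1010001010100100
  1010 = A
  0010 = 2
  1010 = A
  0100 = 4
= 0xA2A4


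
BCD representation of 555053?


Each digit → 4-bit binary:
  5 → 0101
  5 → 0101
  5 → 0101
  0 → 0000
  5 → 0101
  3 → 0011
= 0101 0101 0101 0000 0101 0011


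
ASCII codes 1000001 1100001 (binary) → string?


Codes (binary): 1000001 1100001
Per-code ASCII lookup:
  1000001 = 65  (range 65-90: uppercase, 65 - 65 = 0) → 'A'
  1100001 = 97  (range 97-122: lowercase, 97 - 97 = 0) → 'a'
= 'Aa'


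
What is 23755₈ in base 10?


Positional values:
Position 0: 5 × 8^0 = 5
Position 1: 5 × 8^1 = 40
Position 2: 7 × 8^2 = 448
Position 3: 3 × 8^3 = 1536
Position 4: 2 × 8^4 = 8192
Sum = 5 + 40 + 448 + 1536 + 8192
= 10221


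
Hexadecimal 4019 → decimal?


Positional values:
Position 0: 9 × 16^0 = 9 × 1 = 9
Position 1: 1 × 16^1 = 1 × 16 = 16
Position 2: 0 × 16^2 = 0 × 256 = 0
Position 3: 4 × 16^3 = 4 × 4096 = 16384
Sum = 9 + 16 + 0 + 16384
= 16409


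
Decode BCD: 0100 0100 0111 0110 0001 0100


Each 4-bit group → digit:
  0100 → 4
  0100 → 4
  0111 → 7
  0110 → 6
  0001 → 1
  0100 → 4
= 447614


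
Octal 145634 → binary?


Each octal digit → 3 binary bits:
  1 = 001
  4 = 100
  5 = 101
  6 = 110
  3 = 011
  4 = 100
Concatenate: 001 100 101 110 011 100
= 001100101110011100


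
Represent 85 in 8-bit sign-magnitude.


Sign bit: 0 (positive)
Magnitude: 85 = 1010101
= 01010101


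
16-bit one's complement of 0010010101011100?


Original: 0010010101011100
Invert all bits:
  bit 0: 0 → 1
  bit 1: 0 → 1
  bit 2: 1 → 0
  bit 3: 0 → 1
  bit 4: 0 → 1
  bit 5: 1 → 0
  bit 6: 0 → 1
  bit 7: 1 → 0
  bit 8: 0 → 1
  bit 9: 1 → 0
  bit 10: 0 → 1
  bit 11: 1 → 0
  bit 12: 1 → 0
  bit 13: 1 → 0
  bit 14: 0 → 1
  bit 15: 0 → 1
= 1101101010100011


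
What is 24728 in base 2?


Divide by 2 repeatedly:
24728 ÷ 2 = 12364 remainder 0
12364 ÷ 2 = 6182 remainder 0
6182 ÷ 2 = 3091 remainder 0
3091 ÷ 2 = 1545 remainder 1
1545 ÷ 2 = 772 remainder 1
772 ÷ 2 = 386 remainder 0
386 ÷ 2 = 193 remainder 0
193 ÷ 2 = 96 remainder 1
96 ÷ 2 = 48 remainder 0
48 ÷ 2 = 24 remainder 0
24 ÷ 2 = 12 remainder 0
12 ÷ 2 = 6 remainder 0
6 ÷ 2 = 3 remainder 0
3 ÷ 2 = 1 remainder 1
1 ÷ 2 = 0 remainder 1
Reading remainders bottom-up:
= 110000010011000


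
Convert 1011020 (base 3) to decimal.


Positional values (base 3):
  0 × 3^0 = 0 × 1 = 0
  2 × 3^1 = 2 × 3 = 6
  0 × 3^2 = 0 × 9 = 0
  1 × 3^3 = 1 × 27 = 27
  1 × 3^4 = 1 × 81 = 81
  0 × 3^5 = 0 × 243 = 0
  1 × 3^6 = 1 × 729 = 729
Sum = 0 + 6 + 0 + 27 + 81 + 0 + 729
= 843


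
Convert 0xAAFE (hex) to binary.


Each hex digit → 4 binary bits:
  A = 1010
  A = 1010
  F = 1111
  E = 1110
Concatenate: 1010 1010 1111 1110
= 1010101011111110


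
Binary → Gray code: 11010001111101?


Binary: 11010001111101
Gray code: G = B XOR (B >> 1)
B >> 1 = 01101000111110
11010001111101 XOR 01101000111110:
  1 XOR 0 = 1
  1 XOR 1 = 0
  0 XOR 1 = 1
  1 XOR 0 = 1
  0 XOR 1 = 1
  0 XOR 0 = 0
  0 XOR 0 = 0
  1 XOR 0 = 1
  1 XOR 1 = 0
  1 XOR 1 = 0
  1 XOR 1 = 0
  1 XOR 1 = 0
  0 XOR 1 = 1
  1 XOR 0 = 1
= 10111001000011


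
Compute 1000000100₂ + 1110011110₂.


Align and add column by column (LSB to MSB, carry propagating):
  01000000100
+ 01110011110
  -----------
  col 0: 0 + 0 + 0 (carry in) = 0 → bit 0, carry out 0
  col 1: 0 + 1 + 0 (carry in) = 1 → bit 1, carry out 0
  col 2: 1 + 1 + 0 (carry in) = 2 → bit 0, carry out 1
  col 3: 0 + 1 + 1 (carry in) = 2 → bit 0, carry out 1
  col 4: 0 + 1 + 1 (carry in) = 2 → bit 0, carry out 1
  col 5: 0 + 0 + 1 (carry in) = 1 → bit 1, carry out 0
  col 6: 0 + 0 + 0 (carry in) = 0 → bit 0, carry out 0
  col 7: 0 + 1 + 0 (carry in) = 1 → bit 1, carry out 0
  col 8: 0 + 1 + 0 (carry in) = 1 → bit 1, carry out 0
  col 9: 1 + 1 + 0 (carry in) = 2 → bit 0, carry out 1
  col 10: 0 + 0 + 1 (carry in) = 1 → bit 1, carry out 0
Reading bits MSB→LSB: 10110100010
Strip leading zeros: 10110100010
= 10110100010


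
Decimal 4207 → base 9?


Divide by 9 repeatedly:
4207 ÷ 9 = 467 remainder 4
467 ÷ 9 = 51 remainder 8
51 ÷ 9 = 5 remainder 6
5 ÷ 9 = 0 remainder 5
Reading remainders bottom-up:
= 5684


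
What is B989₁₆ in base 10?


Positional values:
Position 0: 9 × 16^0 = 9 × 1 = 9
Position 1: 8 × 16^1 = 8 × 16 = 128
Position 2: 9 × 16^2 = 9 × 256 = 2304
Position 3: B × 16^3 = 11 × 4096 = 45056
Sum = 9 + 128 + 2304 + 45056
= 47497


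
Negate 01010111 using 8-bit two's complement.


Original: 01010111
Step 1 - Invert all bits: 10101000
Step 2 - Add 1: 10101000 + 1
= 10101001 (represents -87)


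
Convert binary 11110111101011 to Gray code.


Binary: 11110111101011
Gray code: G = B XOR (B >> 1)
B >> 1 = 01111011110101
11110111101011 XOR 01111011110101:
  1 XOR 0 = 1
  1 XOR 1 = 0
  1 XOR 1 = 0
  1 XOR 1 = 0
  0 XOR 1 = 1
  1 XOR 0 = 1
  1 XOR 1 = 0
  1 XOR 1 = 0
  1 XOR 1 = 0
  0 XOR 1 = 1
  1 XOR 0 = 1
  0 XOR 1 = 1
  1 XOR 0 = 1
  1 XOR 1 = 0
= 10001100011110


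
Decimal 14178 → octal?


Divide by 8 repeatedly:
14178 ÷ 8 = 1772 remainder 2
1772 ÷ 8 = 221 remainder 4
221 ÷ 8 = 27 remainder 5
27 ÷ 8 = 3 remainder 3
3 ÷ 8 = 0 remainder 3
Reading remainders bottom-up:
= 0o33542


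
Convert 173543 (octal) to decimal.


Positional values:
Position 0: 3 × 8^0 = 3
Position 1: 4 × 8^1 = 32
Position 2: 5 × 8^2 = 320
Position 3: 3 × 8^3 = 1536
Position 4: 7 × 8^4 = 28672
Position 5: 1 × 8^5 = 32768
Sum = 3 + 32 + 320 + 1536 + 28672 + 32768
= 63331


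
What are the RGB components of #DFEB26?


Hex: #DFEB26
R = DF₁₆ = 223
G = EB₁₆ = 235
B = 26₁₆ = 38
= RGB(223, 235, 38)


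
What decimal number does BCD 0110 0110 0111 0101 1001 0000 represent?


Each 4-bit group → digit:
  0110 → 6
  0110 → 6
  0111 → 7
  0101 → 5
  1001 → 9
  0000 → 0
= 667590


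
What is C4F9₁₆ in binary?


Each hex digit → 4 binary bits:
  C = 1100
  4 = 0100
  F = 1111
  9 = 1001
Concatenate: 1100 0100 1111 1001
= 1100010011111001


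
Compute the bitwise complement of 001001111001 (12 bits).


Original: 001001111001
Invert all bits:
  bit 0: 0 → 1
  bit 1: 0 → 1
  bit 2: 1 → 0
  bit 3: 0 → 1
  bit 4: 0 → 1
  bit 5: 1 → 0
  bit 6: 1 → 0
  bit 7: 1 → 0
  bit 8: 1 → 0
  bit 9: 0 → 1
  bit 10: 0 → 1
  bit 11: 1 → 0
= 110110000110


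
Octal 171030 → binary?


Each octal digit → 3 binary bits:
  1 = 001
  7 = 111
  1 = 001
  0 = 000
  3 = 011
  0 = 000
Concatenate: 001 111 001 000 011 000
= 001111001000011000


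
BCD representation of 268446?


Each digit → 4-bit binary:
  2 → 0010
  6 → 0110
  8 → 1000
  4 → 0100
  4 → 0100
  6 → 0110
= 0010 0110 1000 0100 0100 0110


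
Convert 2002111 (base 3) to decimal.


Positional values (base 3):
  1 × 3^0 = 1 × 1 = 1
  1 × 3^1 = 1 × 3 = 3
  1 × 3^2 = 1 × 9 = 9
  2 × 3^3 = 2 × 27 = 54
  0 × 3^4 = 0 × 81 = 0
  0 × 3^5 = 0 × 243 = 0
  2 × 3^6 = 2 × 729 = 1458
Sum = 1 + 3 + 9 + 54 + 0 + 0 + 1458
= 1525


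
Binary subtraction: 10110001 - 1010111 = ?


Align and subtract column by column (LSB to MSB, borrowing when needed):
  10110001
- 01010111
  --------
  col 0: (1 - 0 borrow-in) - 1 → 1 - 1 = 0, borrow out 0
  col 1: (0 - 0 borrow-in) - 1 → borrow from next column: (0+2) - 1 = 1, borrow out 1
  col 2: (0 - 1 borrow-in) - 1 → borrow from next column: (-1+2) - 1 = 0, borrow out 1
  col 3: (0 - 1 borrow-in) - 0 → borrow from next column: (-1+2) - 0 = 1, borrow out 1
  col 4: (1 - 1 borrow-in) - 1 → borrow from next column: (0+2) - 1 = 1, borrow out 1
  col 5: (1 - 1 borrow-in) - 0 → 0 - 0 = 0, borrow out 0
  col 6: (0 - 0 borrow-in) - 1 → borrow from next column: (0+2) - 1 = 1, borrow out 1
  col 7: (1 - 1 borrow-in) - 0 → 0 - 0 = 0, borrow out 0
Reading bits MSB→LSB: 01011010
Strip leading zeros: 1011010
= 1011010


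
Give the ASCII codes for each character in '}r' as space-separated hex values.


String: '}r'  (2 characters)
Per-character ASCII lookup:
  '}': special character: '}' = 125 → 0x7D
  'r': lowercase starts at 97: 'r' = 97 + 17 = 114 → 0x72
= 0x7D 0x72


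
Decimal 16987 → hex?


Divide by 16 repeatedly:
16987 ÷ 16 = 1061 remainder 11 (B)
1061 ÷ 16 = 66 remainder 5 (5)
66 ÷ 16 = 4 remainder 2 (2)
4 ÷ 16 = 0 remainder 4 (4)
Reading remainders bottom-up:
= 0x425B


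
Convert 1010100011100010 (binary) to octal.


Group into 3-bit groups: 001010100011100010
  001 = 1
  010 = 2
  100 = 4
  011 = 3
  100 = 4
  010 = 2
= 0o124342


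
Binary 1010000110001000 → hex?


Group into 4-bit nibbles: 1010000110001000
  1010 = A
  0001 = 1
  1000 = 8
  1000 = 8
= 0xA188


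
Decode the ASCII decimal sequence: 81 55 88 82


Codes (decimal): 81 55 88 82
Per-code ASCII lookup:
  81  (range 65-90: uppercase, 81 - 65 = 16) → 'Q'
  55  (range 48-57: digits, 55 - 48 = 7) → '7'
  88  (range 65-90: uppercase, 88 - 65 = 23) → 'X'
  82  (range 65-90: uppercase, 82 - 65 = 17) → 'R'
= 'Q7XR'


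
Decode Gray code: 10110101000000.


Gray code: 10110101000000
MSB stays the same: 1
Each subsequent bit = prev_binary XOR current_gray:
  B[1] = 1 XOR 0 = 1
  B[2] = 1 XOR 1 = 0
  B[3] = 0 XOR 1 = 1
  B[4] = 1 XOR 0 = 1
  B[5] = 1 XOR 1 = 0
  B[6] = 0 XOR 0 = 0
  B[7] = 0 XOR 1 = 1
  B[8] = 1 XOR 0 = 1
  B[9] = 1 XOR 0 = 1
  B[10] = 1 XOR 0 = 1
  B[11] = 1 XOR 0 = 1
  B[12] = 1 XOR 0 = 1
  B[13] = 1 XOR 0 = 1
= 11011001111111 (13951 decimal)


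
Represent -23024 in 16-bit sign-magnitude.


Sign bit: 1 (negative)
Magnitude: 23024 = 101100111110000
= 1101100111110000


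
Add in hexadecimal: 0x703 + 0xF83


Align and add column by column (LSB to MSB, each column mod 16 with carry):
  0703
+ 0F83
  ----
  col 0: 3(3) + 3(3) + 0 (carry in) = 6 → 6(6), carry out 0
  col 1: 0(0) + 8(8) + 0 (carry in) = 8 → 8(8), carry out 0
  col 2: 7(7) + F(15) + 0 (carry in) = 22 → 6(6), carry out 1
  col 3: 0(0) + 0(0) + 1 (carry in) = 1 → 1(1), carry out 0
Reading digits MSB→LSB: 1686
Strip leading zeros: 1686
= 0x1686


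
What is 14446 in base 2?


Divide by 2 repeatedly:
14446 ÷ 2 = 7223 remainder 0
7223 ÷ 2 = 3611 remainder 1
3611 ÷ 2 = 1805 remainder 1
1805 ÷ 2 = 902 remainder 1
902 ÷ 2 = 451 remainder 0
451 ÷ 2 = 225 remainder 1
225 ÷ 2 = 112 remainder 1
112 ÷ 2 = 56 remainder 0
56 ÷ 2 = 28 remainder 0
28 ÷ 2 = 14 remainder 0
14 ÷ 2 = 7 remainder 0
7 ÷ 2 = 3 remainder 1
3 ÷ 2 = 1 remainder 1
1 ÷ 2 = 0 remainder 1
Reading remainders bottom-up:
= 11100001101110


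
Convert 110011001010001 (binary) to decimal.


Positional values:
Bit 0: 1 × 2^0 = 1
Bit 4: 1 × 2^4 = 16
Bit 6: 1 × 2^6 = 64
Bit 9: 1 × 2^9 = 512
Bit 10: 1 × 2^10 = 1024
Bit 13: 1 × 2^13 = 8192
Bit 14: 1 × 2^14 = 16384
Sum = 1 + 16 + 64 + 512 + 1024 + 8192 + 16384
= 26193


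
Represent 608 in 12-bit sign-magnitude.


Sign bit: 0 (positive)
Magnitude: 608 = 01001100000
= 001001100000


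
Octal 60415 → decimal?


Positional values:
Position 0: 5 × 8^0 = 5
Position 1: 1 × 8^1 = 8
Position 2: 4 × 8^2 = 256
Position 3: 0 × 8^3 = 0
Position 4: 6 × 8^4 = 24576
Sum = 5 + 8 + 256 + 0 + 24576
= 24845


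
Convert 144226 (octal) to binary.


Each octal digit → 3 binary bits:
  1 = 001
  4 = 100
  4 = 100
  2 = 010
  2 = 010
  6 = 110
Concatenate: 001 100 100 010 010 110
= 001100100010010110


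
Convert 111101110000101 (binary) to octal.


Group into 3-bit groups: 111101110000101
  111 = 7
  101 = 5
  110 = 6
  000 = 0
  101 = 5
= 0o75605


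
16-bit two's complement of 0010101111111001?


Original: 0010101111111001
Step 1 - Invert all bits: 1101010000000110
Step 2 - Add 1: 1101010000000110 + 1
= 1101010000000111 (represents -11257)


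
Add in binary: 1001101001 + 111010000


Align and add column by column (LSB to MSB, carry propagating):
  01001101001
+ 00111010000
  -----------
  col 0: 1 + 0 + 0 (carry in) = 1 → bit 1, carry out 0
  col 1: 0 + 0 + 0 (carry in) = 0 → bit 0, carry out 0
  col 2: 0 + 0 + 0 (carry in) = 0 → bit 0, carry out 0
  col 3: 1 + 0 + 0 (carry in) = 1 → bit 1, carry out 0
  col 4: 0 + 1 + 0 (carry in) = 1 → bit 1, carry out 0
  col 5: 1 + 0 + 0 (carry in) = 1 → bit 1, carry out 0
  col 6: 1 + 1 + 0 (carry in) = 2 → bit 0, carry out 1
  col 7: 0 + 1 + 1 (carry in) = 2 → bit 0, carry out 1
  col 8: 0 + 1 + 1 (carry in) = 2 → bit 0, carry out 1
  col 9: 1 + 0 + 1 (carry in) = 2 → bit 0, carry out 1
  col 10: 0 + 0 + 1 (carry in) = 1 → bit 1, carry out 0
Reading bits MSB→LSB: 10000111001
Strip leading zeros: 10000111001
= 10000111001


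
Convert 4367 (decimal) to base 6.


Divide by 6 repeatedly:
4367 ÷ 6 = 727 remainder 5
727 ÷ 6 = 121 remainder 1
121 ÷ 6 = 20 remainder 1
20 ÷ 6 = 3 remainder 2
3 ÷ 6 = 0 remainder 3
Reading remainders bottom-up:
= 32115


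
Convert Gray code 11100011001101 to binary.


Gray code: 11100011001101
MSB stays the same: 1
Each subsequent bit = prev_binary XOR current_gray:
  B[1] = 1 XOR 1 = 0
  B[2] = 0 XOR 1 = 1
  B[3] = 1 XOR 0 = 1
  B[4] = 1 XOR 0 = 1
  B[5] = 1 XOR 0 = 1
  B[6] = 1 XOR 1 = 0
  B[7] = 0 XOR 1 = 1
  B[8] = 1 XOR 0 = 1
  B[9] = 1 XOR 0 = 1
  B[10] = 1 XOR 1 = 0
  B[11] = 0 XOR 1 = 1
  B[12] = 1 XOR 0 = 1
  B[13] = 1 XOR 1 = 0
= 10111101110110 (12150 decimal)


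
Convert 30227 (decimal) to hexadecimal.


Divide by 16 repeatedly:
30227 ÷ 16 = 1889 remainder 3 (3)
1889 ÷ 16 = 118 remainder 1 (1)
118 ÷ 16 = 7 remainder 6 (6)
7 ÷ 16 = 0 remainder 7 (7)
Reading remainders bottom-up:
= 0x7613


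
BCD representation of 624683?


Each digit → 4-bit binary:
  6 → 0110
  2 → 0010
  4 → 0100
  6 → 0110
  8 → 1000
  3 → 0011
= 0110 0010 0100 0110 1000 0011


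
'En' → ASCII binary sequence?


String: 'En'  (2 characters)
Per-character ASCII lookup:
  'E': uppercase starts at 65: 'E' = 65 + 4 = 69 → 1000101
  'n': lowercase starts at 97: 'n' = 97 + 13 = 110 → 1101110
= 1000101 1101110


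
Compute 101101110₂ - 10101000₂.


Align and subtract column by column (LSB to MSB, borrowing when needed):
  101101110
- 010101000
  ---------
  col 0: (0 - 0 borrow-in) - 0 → 0 - 0 = 0, borrow out 0
  col 1: (1 - 0 borrow-in) - 0 → 1 - 0 = 1, borrow out 0
  col 2: (1 - 0 borrow-in) - 0 → 1 - 0 = 1, borrow out 0
  col 3: (1 - 0 borrow-in) - 1 → 1 - 1 = 0, borrow out 0
  col 4: (0 - 0 borrow-in) - 0 → 0 - 0 = 0, borrow out 0
  col 5: (1 - 0 borrow-in) - 1 → 1 - 1 = 0, borrow out 0
  col 6: (1 - 0 borrow-in) - 0 → 1 - 0 = 1, borrow out 0
  col 7: (0 - 0 borrow-in) - 1 → borrow from next column: (0+2) - 1 = 1, borrow out 1
  col 8: (1 - 1 borrow-in) - 0 → 0 - 0 = 0, borrow out 0
Reading bits MSB→LSB: 011000110
Strip leading zeros: 11000110
= 11000110


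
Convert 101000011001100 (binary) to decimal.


Positional values:
Bit 2: 1 × 2^2 = 4
Bit 3: 1 × 2^3 = 8
Bit 6: 1 × 2^6 = 64
Bit 7: 1 × 2^7 = 128
Bit 12: 1 × 2^12 = 4096
Bit 14: 1 × 2^14 = 16384
Sum = 4 + 8 + 64 + 128 + 4096 + 16384
= 20684


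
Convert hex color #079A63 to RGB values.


Hex: #079A63
R = 07₁₆ = 7
G = 9A₁₆ = 154
B = 63₁₆ = 99
= RGB(7, 154, 99)


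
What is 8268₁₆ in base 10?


Positional values:
Position 0: 8 × 16^0 = 8 × 1 = 8
Position 1: 6 × 16^1 = 6 × 16 = 96
Position 2: 2 × 16^2 = 2 × 256 = 512
Position 3: 8 × 16^3 = 8 × 4096 = 32768
Sum = 8 + 96 + 512 + 32768
= 33384


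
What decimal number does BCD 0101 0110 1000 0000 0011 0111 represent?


Each 4-bit group → digit:
  0101 → 5
  0110 → 6
  1000 → 8
  0000 → 0
  0011 → 3
  0111 → 7
= 568037


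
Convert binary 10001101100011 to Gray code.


Binary: 10001101100011
Gray code: G = B XOR (B >> 1)
B >> 1 = 01000110110001
10001101100011 XOR 01000110110001:
  1 XOR 0 = 1
  0 XOR 1 = 1
  0 XOR 0 = 0
  0 XOR 0 = 0
  1 XOR 0 = 1
  1 XOR 1 = 0
  0 XOR 1 = 1
  1 XOR 0 = 1
  1 XOR 1 = 0
  0 XOR 1 = 1
  0 XOR 0 = 0
  0 XOR 0 = 0
  1 XOR 0 = 1
  1 XOR 1 = 0
= 11001011010010


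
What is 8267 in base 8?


Divide by 8 repeatedly:
8267 ÷ 8 = 1033 remainder 3
1033 ÷ 8 = 129 remainder 1
129 ÷ 8 = 16 remainder 1
16 ÷ 8 = 2 remainder 0
2 ÷ 8 = 0 remainder 2
Reading remainders bottom-up:
= 0o20113


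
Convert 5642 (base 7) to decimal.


Positional values (base 7):
  2 × 7^0 = 2 × 1 = 2
  4 × 7^1 = 4 × 7 = 28
  6 × 7^2 = 6 × 49 = 294
  5 × 7^3 = 5 × 343 = 1715
Sum = 2 + 28 + 294 + 1715
= 2039


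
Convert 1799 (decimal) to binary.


Divide by 2 repeatedly:
1799 ÷ 2 = 899 remainder 1
899 ÷ 2 = 449 remainder 1
449 ÷ 2 = 224 remainder 1
224 ÷ 2 = 112 remainder 0
112 ÷ 2 = 56 remainder 0
56 ÷ 2 = 28 remainder 0
28 ÷ 2 = 14 remainder 0
14 ÷ 2 = 7 remainder 0
7 ÷ 2 = 3 remainder 1
3 ÷ 2 = 1 remainder 1
1 ÷ 2 = 0 remainder 1
Reading remainders bottom-up:
= 11100000111


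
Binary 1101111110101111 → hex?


Group into 4-bit nibbles: 1101111110101111
  1101 = D
  1111 = F
  1010 = A
  1111 = F
= 0xDFAF


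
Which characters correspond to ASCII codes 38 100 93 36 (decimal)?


Codes (decimal): 38 100 93 36
Per-code ASCII lookup:
  38  (special character) → '&'
  100  (range 97-122: lowercase, 100 - 97 = 3) → 'd'
  93  (special character) → ']'
  36  (special character) → '$'
= '&d]$'


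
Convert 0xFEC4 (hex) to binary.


Each hex digit → 4 binary bits:
  F = 1111
  E = 1110
  C = 1100
  4 = 0100
Concatenate: 1111 1110 1100 0100
= 1111111011000100


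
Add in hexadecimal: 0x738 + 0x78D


Align and add column by column (LSB to MSB, each column mod 16 with carry):
  0738
+ 078D
  ----
  col 0: 8(8) + D(13) + 0 (carry in) = 21 → 5(5), carry out 1
  col 1: 3(3) + 8(8) + 1 (carry in) = 12 → C(12), carry out 0
  col 2: 7(7) + 7(7) + 0 (carry in) = 14 → E(14), carry out 0
  col 3: 0(0) + 0(0) + 0 (carry in) = 0 → 0(0), carry out 0
Reading digits MSB→LSB: 0EC5
Strip leading zeros: EC5
= 0xEC5


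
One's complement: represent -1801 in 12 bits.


Original: 011100001001
Invert all bits:
  bit 0: 0 → 1
  bit 1: 1 → 0
  bit 2: 1 → 0
  bit 3: 1 → 0
  bit 4: 0 → 1
  bit 5: 0 → 1
  bit 6: 0 → 1
  bit 7: 0 → 1
  bit 8: 1 → 0
  bit 9: 0 → 1
  bit 10: 0 → 1
  bit 11: 1 → 0
= 100011110110


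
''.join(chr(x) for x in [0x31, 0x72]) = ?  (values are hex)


Codes (hex): 0x31 0x72
Per-code ASCII lookup:
  0x31 = 49  (range 48-57: digits, 49 - 48 = 1) → '1'
  0x72 = 114  (range 97-122: lowercase, 114 - 97 = 17) → 'r'
= '1r'


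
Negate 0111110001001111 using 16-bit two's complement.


Original: 0111110001001111
Step 1 - Invert all bits: 1000001110110000
Step 2 - Add 1: 1000001110110000 + 1
= 1000001110110001 (represents -31823)


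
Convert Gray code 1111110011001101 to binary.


Gray code: 1111110011001101
MSB stays the same: 1
Each subsequent bit = prev_binary XOR current_gray:
  B[1] = 1 XOR 1 = 0
  B[2] = 0 XOR 1 = 1
  B[3] = 1 XOR 1 = 0
  B[4] = 0 XOR 1 = 1
  B[5] = 1 XOR 1 = 0
  B[6] = 0 XOR 0 = 0
  B[7] = 0 XOR 0 = 0
  B[8] = 0 XOR 1 = 1
  B[9] = 1 XOR 1 = 0
  B[10] = 0 XOR 0 = 0
  B[11] = 0 XOR 0 = 0
  B[12] = 0 XOR 1 = 1
  B[13] = 1 XOR 1 = 0
  B[14] = 0 XOR 0 = 0
  B[15] = 0 XOR 1 = 1
= 1010100010001001 (43145 decimal)


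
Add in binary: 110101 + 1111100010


Align and add column by column (LSB to MSB, carry propagating):
  00000110101
+ 01111100010
  -----------
  col 0: 1 + 0 + 0 (carry in) = 1 → bit 1, carry out 0
  col 1: 0 + 1 + 0 (carry in) = 1 → bit 1, carry out 0
  col 2: 1 + 0 + 0 (carry in) = 1 → bit 1, carry out 0
  col 3: 0 + 0 + 0 (carry in) = 0 → bit 0, carry out 0
  col 4: 1 + 0 + 0 (carry in) = 1 → bit 1, carry out 0
  col 5: 1 + 1 + 0 (carry in) = 2 → bit 0, carry out 1
  col 6: 0 + 1 + 1 (carry in) = 2 → bit 0, carry out 1
  col 7: 0 + 1 + 1 (carry in) = 2 → bit 0, carry out 1
  col 8: 0 + 1 + 1 (carry in) = 2 → bit 0, carry out 1
  col 9: 0 + 1 + 1 (carry in) = 2 → bit 0, carry out 1
  col 10: 0 + 0 + 1 (carry in) = 1 → bit 1, carry out 0
Reading bits MSB→LSB: 10000010111
Strip leading zeros: 10000010111
= 10000010111


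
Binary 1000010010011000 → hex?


Group into 4-bit nibbles: 1000010010011000
  1000 = 8
  0100 = 4
  1001 = 9
  1000 = 8
= 0x8498


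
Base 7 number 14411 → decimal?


Positional values (base 7):
  1 × 7^0 = 1 × 1 = 1
  1 × 7^1 = 1 × 7 = 7
  4 × 7^2 = 4 × 49 = 196
  4 × 7^3 = 4 × 343 = 1372
  1 × 7^4 = 1 × 2401 = 2401
Sum = 1 + 7 + 196 + 1372 + 2401
= 3977


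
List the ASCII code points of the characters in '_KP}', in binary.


String: '_KP}'  (4 characters)
Per-character ASCII lookup:
  '_': special character: '_' = 95 → 1011111
  'K': uppercase starts at 65: 'K' = 65 + 10 = 75 → 1001011
  'P': uppercase starts at 65: 'P' = 65 + 15 = 80 → 1010000
  '}': special character: '}' = 125 → 1111101
= 1011111 1001011 1010000 1111101


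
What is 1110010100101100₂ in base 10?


Positional values:
Bit 2: 1 × 2^2 = 4
Bit 3: 1 × 2^3 = 8
Bit 5: 1 × 2^5 = 32
Bit 8: 1 × 2^8 = 256
Bit 10: 1 × 2^10 = 1024
Bit 13: 1 × 2^13 = 8192
Bit 14: 1 × 2^14 = 16384
Bit 15: 1 × 2^15 = 32768
Sum = 4 + 8 + 32 + 256 + 1024 + 8192 + 16384 + 32768
= 58668


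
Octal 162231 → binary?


Each octal digit → 3 binary bits:
  1 = 001
  6 = 110
  2 = 010
  2 = 010
  3 = 011
  1 = 001
Concatenate: 001 110 010 010 011 001
= 001110010010011001


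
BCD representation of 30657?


Each digit → 4-bit binary:
  3 → 0011
  0 → 0000
  6 → 0110
  5 → 0101
  7 → 0111
= 0011 0000 0110 0101 0111


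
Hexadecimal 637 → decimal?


Positional values:
Position 0: 7 × 16^0 = 7 × 1 = 7
Position 1: 3 × 16^1 = 3 × 16 = 48
Position 2: 6 × 16^2 = 6 × 256 = 1536
Sum = 7 + 48 + 1536
= 1591


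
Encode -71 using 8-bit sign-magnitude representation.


Sign bit: 1 (negative)
Magnitude: 71 = 1000111
= 11000111


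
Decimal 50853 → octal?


Divide by 8 repeatedly:
50853 ÷ 8 = 6356 remainder 5
6356 ÷ 8 = 794 remainder 4
794 ÷ 8 = 99 remainder 2
99 ÷ 8 = 12 remainder 3
12 ÷ 8 = 1 remainder 4
1 ÷ 8 = 0 remainder 1
Reading remainders bottom-up:
= 0o143245


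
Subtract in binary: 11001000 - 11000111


Align and subtract column by column (LSB to MSB, borrowing when needed):
  11001000
- 11000111
  --------
  col 0: (0 - 0 borrow-in) - 1 → borrow from next column: (0+2) - 1 = 1, borrow out 1
  col 1: (0 - 1 borrow-in) - 1 → borrow from next column: (-1+2) - 1 = 0, borrow out 1
  col 2: (0 - 1 borrow-in) - 1 → borrow from next column: (-1+2) - 1 = 0, borrow out 1
  col 3: (1 - 1 borrow-in) - 0 → 0 - 0 = 0, borrow out 0
  col 4: (0 - 0 borrow-in) - 0 → 0 - 0 = 0, borrow out 0
  col 5: (0 - 0 borrow-in) - 0 → 0 - 0 = 0, borrow out 0
  col 6: (1 - 0 borrow-in) - 1 → 1 - 1 = 0, borrow out 0
  col 7: (1 - 0 borrow-in) - 1 → 1 - 1 = 0, borrow out 0
Reading bits MSB→LSB: 00000001
Strip leading zeros: 1
= 1


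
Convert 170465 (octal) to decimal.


Positional values:
Position 0: 5 × 8^0 = 5
Position 1: 6 × 8^1 = 48
Position 2: 4 × 8^2 = 256
Position 3: 0 × 8^3 = 0
Position 4: 7 × 8^4 = 28672
Position 5: 1 × 8^5 = 32768
Sum = 5 + 48 + 256 + 0 + 28672 + 32768
= 61749


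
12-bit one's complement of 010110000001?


Original: 010110000001
Invert all bits:
  bit 0: 0 → 1
  bit 1: 1 → 0
  bit 2: 0 → 1
  bit 3: 1 → 0
  bit 4: 1 → 0
  bit 5: 0 → 1
  bit 6: 0 → 1
  bit 7: 0 → 1
  bit 8: 0 → 1
  bit 9: 0 → 1
  bit 10: 0 → 1
  bit 11: 1 → 0
= 101001111110


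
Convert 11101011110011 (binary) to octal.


Group into 3-bit groups: 011101011110011
  011 = 3
  101 = 5
  011 = 3
  110 = 6
  011 = 3
= 0o35363


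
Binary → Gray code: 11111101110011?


Binary: 11111101110011
Gray code: G = B XOR (B >> 1)
B >> 1 = 01111110111001
11111101110011 XOR 01111110111001:
  1 XOR 0 = 1
  1 XOR 1 = 0
  1 XOR 1 = 0
  1 XOR 1 = 0
  1 XOR 1 = 0
  1 XOR 1 = 0
  0 XOR 1 = 1
  1 XOR 0 = 1
  1 XOR 1 = 0
  1 XOR 1 = 0
  0 XOR 1 = 1
  0 XOR 0 = 0
  1 XOR 0 = 1
  1 XOR 1 = 0
= 10000011001010


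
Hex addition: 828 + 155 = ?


Align and add column by column (LSB to MSB, each column mod 16 with carry):
  0828
+ 0155
  ----
  col 0: 8(8) + 5(5) + 0 (carry in) = 13 → D(13), carry out 0
  col 1: 2(2) + 5(5) + 0 (carry in) = 7 → 7(7), carry out 0
  col 2: 8(8) + 1(1) + 0 (carry in) = 9 → 9(9), carry out 0
  col 3: 0(0) + 0(0) + 0 (carry in) = 0 → 0(0), carry out 0
Reading digits MSB→LSB: 097D
Strip leading zeros: 97D
= 0x97D


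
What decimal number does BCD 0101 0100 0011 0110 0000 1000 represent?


Each 4-bit group → digit:
  0101 → 5
  0100 → 4
  0011 → 3
  0110 → 6
  0000 → 0
  1000 → 8
= 543608


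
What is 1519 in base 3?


Divide by 3 repeatedly:
1519 ÷ 3 = 506 remainder 1
506 ÷ 3 = 168 remainder 2
168 ÷ 3 = 56 remainder 0
56 ÷ 3 = 18 remainder 2
18 ÷ 3 = 6 remainder 0
6 ÷ 3 = 2 remainder 0
2 ÷ 3 = 0 remainder 2
Reading remainders bottom-up:
= 2002021


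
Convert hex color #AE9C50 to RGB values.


Hex: #AE9C50
R = AE₁₆ = 174
G = 9C₁₆ = 156
B = 50₁₆ = 80
= RGB(174, 156, 80)


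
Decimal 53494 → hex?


Divide by 16 repeatedly:
53494 ÷ 16 = 3343 remainder 6 (6)
3343 ÷ 16 = 208 remainder 15 (F)
208 ÷ 16 = 13 remainder 0 (0)
13 ÷ 16 = 0 remainder 13 (D)
Reading remainders bottom-up:
= 0xD0F6


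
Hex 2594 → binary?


Each hex digit → 4 binary bits:
  2 = 0010
  5 = 0101
  9 = 1001
  4 = 0100
Concatenate: 0010 0101 1001 0100
= 0010010110010100


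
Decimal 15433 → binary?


Divide by 2 repeatedly:
15433 ÷ 2 = 7716 remainder 1
7716 ÷ 2 = 3858 remainder 0
3858 ÷ 2 = 1929 remainder 0
1929 ÷ 2 = 964 remainder 1
964 ÷ 2 = 482 remainder 0
482 ÷ 2 = 241 remainder 0
241 ÷ 2 = 120 remainder 1
120 ÷ 2 = 60 remainder 0
60 ÷ 2 = 30 remainder 0
30 ÷ 2 = 15 remainder 0
15 ÷ 2 = 7 remainder 1
7 ÷ 2 = 3 remainder 1
3 ÷ 2 = 1 remainder 1
1 ÷ 2 = 0 remainder 1
Reading remainders bottom-up:
= 11110001001001


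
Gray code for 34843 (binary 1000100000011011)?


Binary: 1000100000011011
Gray code: G = B XOR (B >> 1)
B >> 1 = 0100010000001101
1000100000011011 XOR 0100010000001101:
  1 XOR 0 = 1
  0 XOR 1 = 1
  0 XOR 0 = 0
  0 XOR 0 = 0
  1 XOR 0 = 1
  0 XOR 1 = 1
  0 XOR 0 = 0
  0 XOR 0 = 0
  0 XOR 0 = 0
  0 XOR 0 = 0
  0 XOR 0 = 0
  1 XOR 0 = 1
  1 XOR 1 = 0
  0 XOR 1 = 1
  1 XOR 0 = 1
  1 XOR 1 = 0
= 1100110000010110


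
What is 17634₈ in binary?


Each octal digit → 3 binary bits:
  1 = 001
  7 = 111
  6 = 110
  3 = 011
  4 = 100
Concatenate: 001 111 110 011 100
= 001111110011100


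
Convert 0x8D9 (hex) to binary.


Each hex digit → 4 binary bits:
  8 = 1000
  D = 1101
  9 = 1001
Concatenate: 1000 1101 1001
= 100011011001


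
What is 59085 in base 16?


Divide by 16 repeatedly:
59085 ÷ 16 = 3692 remainder 13 (D)
3692 ÷ 16 = 230 remainder 12 (C)
230 ÷ 16 = 14 remainder 6 (6)
14 ÷ 16 = 0 remainder 14 (E)
Reading remainders bottom-up:
= 0xE6CD


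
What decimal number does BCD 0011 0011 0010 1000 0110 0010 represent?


Each 4-bit group → digit:
  0011 → 3
  0011 → 3
  0010 → 2
  1000 → 8
  0110 → 6
  0010 → 2
= 332862


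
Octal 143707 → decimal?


Positional values:
Position 0: 7 × 8^0 = 7
Position 1: 0 × 8^1 = 0
Position 2: 7 × 8^2 = 448
Position 3: 3 × 8^3 = 1536
Position 4: 4 × 8^4 = 16384
Position 5: 1 × 8^5 = 32768
Sum = 7 + 0 + 448 + 1536 + 16384 + 32768
= 51143


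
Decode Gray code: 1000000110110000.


Gray code: 1000000110110000
MSB stays the same: 1
Each subsequent bit = prev_binary XOR current_gray:
  B[1] = 1 XOR 0 = 1
  B[2] = 1 XOR 0 = 1
  B[3] = 1 XOR 0 = 1
  B[4] = 1 XOR 0 = 1
  B[5] = 1 XOR 0 = 1
  B[6] = 1 XOR 0 = 1
  B[7] = 1 XOR 1 = 0
  B[8] = 0 XOR 1 = 1
  B[9] = 1 XOR 0 = 1
  B[10] = 1 XOR 1 = 0
  B[11] = 0 XOR 1 = 1
  B[12] = 1 XOR 0 = 1
  B[13] = 1 XOR 0 = 1
  B[14] = 1 XOR 0 = 1
  B[15] = 1 XOR 0 = 1
= 1111111011011111 (65247 decimal)


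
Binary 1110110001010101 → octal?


Group into 3-bit groups: 001110110001010101
  001 = 1
  110 = 6
  110 = 6
  001 = 1
  010 = 2
  101 = 5
= 0o166125


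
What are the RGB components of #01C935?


Hex: #01C935
R = 01₁₆ = 1
G = C9₁₆ = 201
B = 35₁₆ = 53
= RGB(1, 201, 53)


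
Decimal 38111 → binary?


Divide by 2 repeatedly:
38111 ÷ 2 = 19055 remainder 1
19055 ÷ 2 = 9527 remainder 1
9527 ÷ 2 = 4763 remainder 1
4763 ÷ 2 = 2381 remainder 1
2381 ÷ 2 = 1190 remainder 1
1190 ÷ 2 = 595 remainder 0
595 ÷ 2 = 297 remainder 1
297 ÷ 2 = 148 remainder 1
148 ÷ 2 = 74 remainder 0
74 ÷ 2 = 37 remainder 0
37 ÷ 2 = 18 remainder 1
18 ÷ 2 = 9 remainder 0
9 ÷ 2 = 4 remainder 1
4 ÷ 2 = 2 remainder 0
2 ÷ 2 = 1 remainder 0
1 ÷ 2 = 0 remainder 1
Reading remainders bottom-up:
= 1001010011011111


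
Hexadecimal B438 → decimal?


Positional values:
Position 0: 8 × 16^0 = 8 × 1 = 8
Position 1: 3 × 16^1 = 3 × 16 = 48
Position 2: 4 × 16^2 = 4 × 256 = 1024
Position 3: B × 16^3 = 11 × 4096 = 45056
Sum = 8 + 48 + 1024 + 45056
= 46136


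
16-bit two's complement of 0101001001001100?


Original: 0101001001001100
Step 1 - Invert all bits: 1010110110110011
Step 2 - Add 1: 1010110110110011 + 1
= 1010110110110100 (represents -21068)


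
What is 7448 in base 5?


Divide by 5 repeatedly:
7448 ÷ 5 = 1489 remainder 3
1489 ÷ 5 = 297 remainder 4
297 ÷ 5 = 59 remainder 2
59 ÷ 5 = 11 remainder 4
11 ÷ 5 = 2 remainder 1
2 ÷ 5 = 0 remainder 2
Reading remainders bottom-up:
= 214243


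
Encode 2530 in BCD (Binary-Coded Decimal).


Each digit → 4-bit binary:
  2 → 0010
  5 → 0101
  3 → 0011
  0 → 0000
= 0010 0101 0011 0000


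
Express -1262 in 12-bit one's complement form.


Original: 010011101110
Invert all bits:
  bit 0: 0 → 1
  bit 1: 1 → 0
  bit 2: 0 → 1
  bit 3: 0 → 1
  bit 4: 1 → 0
  bit 5: 1 → 0
  bit 6: 1 → 0
  bit 7: 0 → 1
  bit 8: 1 → 0
  bit 9: 1 → 0
  bit 10: 1 → 0
  bit 11: 0 → 1
= 101100010001


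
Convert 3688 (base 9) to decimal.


Positional values (base 9):
  8 × 9^0 = 8 × 1 = 8
  8 × 9^1 = 8 × 9 = 72
  6 × 9^2 = 6 × 81 = 486
  3 × 9^3 = 3 × 729 = 2187
Sum = 8 + 72 + 486 + 2187
= 2753


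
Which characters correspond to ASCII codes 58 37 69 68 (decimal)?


Codes (decimal): 58 37 69 68
Per-code ASCII lookup:
  58  (special character) → ':'
  37  (special character) → '%'
  69  (range 65-90: uppercase, 69 - 65 = 4) → 'E'
  68  (range 65-90: uppercase, 68 - 65 = 3) → 'D'
= ':%ED'


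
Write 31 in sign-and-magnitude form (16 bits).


Sign bit: 0 (positive)
Magnitude: 31 = 000000000011111
= 0000000000011111


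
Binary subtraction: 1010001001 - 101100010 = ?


Align and subtract column by column (LSB to MSB, borrowing when needed):
  1010001001
- 0101100010
  ----------
  col 0: (1 - 0 borrow-in) - 0 → 1 - 0 = 1, borrow out 0
  col 1: (0 - 0 borrow-in) - 1 → borrow from next column: (0+2) - 1 = 1, borrow out 1
  col 2: (0 - 1 borrow-in) - 0 → borrow from next column: (-1+2) - 0 = 1, borrow out 1
  col 3: (1 - 1 borrow-in) - 0 → 0 - 0 = 0, borrow out 0
  col 4: (0 - 0 borrow-in) - 0 → 0 - 0 = 0, borrow out 0
  col 5: (0 - 0 borrow-in) - 1 → borrow from next column: (0+2) - 1 = 1, borrow out 1
  col 6: (0 - 1 borrow-in) - 1 → borrow from next column: (-1+2) - 1 = 0, borrow out 1
  col 7: (1 - 1 borrow-in) - 0 → 0 - 0 = 0, borrow out 0
  col 8: (0 - 0 borrow-in) - 1 → borrow from next column: (0+2) - 1 = 1, borrow out 1
  col 9: (1 - 1 borrow-in) - 0 → 0 - 0 = 0, borrow out 0
Reading bits MSB→LSB: 0100100111
Strip leading zeros: 100100111
= 100100111


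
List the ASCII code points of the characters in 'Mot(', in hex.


String: 'Mot('  (4 characters)
Per-character ASCII lookup:
  'M': uppercase starts at 65: 'M' = 65 + 12 = 77 → 0x4D
  'o': lowercase starts at 97: 'o' = 97 + 14 = 111 → 0x6F
  't': lowercase starts at 97: 't' = 97 + 19 = 116 → 0x74
  '(': special character: '(' = 40 → 0x28
= 0x4D 0x6F 0x74 0x28


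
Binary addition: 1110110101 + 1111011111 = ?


Align and add column by column (LSB to MSB, carry propagating):
  01110110101
+ 01111011111
  -----------
  col 0: 1 + 1 + 0 (carry in) = 2 → bit 0, carry out 1
  col 1: 0 + 1 + 1 (carry in) = 2 → bit 0, carry out 1
  col 2: 1 + 1 + 1 (carry in) = 3 → bit 1, carry out 1
  col 3: 0 + 1 + 1 (carry in) = 2 → bit 0, carry out 1
  col 4: 1 + 1 + 1 (carry in) = 3 → bit 1, carry out 1
  col 5: 1 + 0 + 1 (carry in) = 2 → bit 0, carry out 1
  col 6: 0 + 1 + 1 (carry in) = 2 → bit 0, carry out 1
  col 7: 1 + 1 + 1 (carry in) = 3 → bit 1, carry out 1
  col 8: 1 + 1 + 1 (carry in) = 3 → bit 1, carry out 1
  col 9: 1 + 1 + 1 (carry in) = 3 → bit 1, carry out 1
  col 10: 0 + 0 + 1 (carry in) = 1 → bit 1, carry out 0
Reading bits MSB→LSB: 11110010100
Strip leading zeros: 11110010100
= 11110010100
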